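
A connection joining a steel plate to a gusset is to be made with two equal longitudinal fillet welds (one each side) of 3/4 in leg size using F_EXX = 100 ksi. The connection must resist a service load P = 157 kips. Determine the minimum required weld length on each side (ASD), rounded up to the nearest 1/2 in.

L = 5 in on each side

Throat t_e = 0.707 × 0.75 = 0.5302 in.
r_n/Ω = (0.6 × 100 × 0.5302) / 2.0 = 15.91 kip/in.
L_req = P / (r_n/Ω) = 157 / 15.91 = 9.87 in total.
Per side: 9.87 / 2 = 4.935 in.
Round up → use L = 5 in on each side.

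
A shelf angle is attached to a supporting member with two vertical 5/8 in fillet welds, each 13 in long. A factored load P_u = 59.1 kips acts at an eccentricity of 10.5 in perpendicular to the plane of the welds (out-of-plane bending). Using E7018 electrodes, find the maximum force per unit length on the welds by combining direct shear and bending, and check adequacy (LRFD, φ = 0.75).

E70XX → F_EXX = 70 ksi.
L_w = 2 × 13 = 26 in; section modulus (unit throat) S = 2 × L²/6 = 56.33 in².
Direct shear f_v = P/L_w = 59.1/26 = 2.273 kip/in.
Moment M = P × e = 59.1 × 10.5 = 620.55 kip·in; bending f_b = M/S = 11.02 kip/in.
f_max = √(f_v² + f_b²) = √(2.273² + 11.02²) = 11.25 kip/in.
φr_n = 0.75 × 0.6 × 70 × (0.707 × 0.625) = 13.92 kip/in → adequate.

f_max ≈ 11.2 kip/in; adequate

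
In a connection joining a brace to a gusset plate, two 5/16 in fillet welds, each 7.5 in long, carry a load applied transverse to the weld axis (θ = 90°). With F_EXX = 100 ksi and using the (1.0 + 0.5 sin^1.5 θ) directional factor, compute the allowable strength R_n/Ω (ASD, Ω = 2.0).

t_e = 0.707 × 0.3125 = 0.2209 in; A_we = 0.2209 × 15 = 3.314 in².
Directional factor: 1.0 + 0.5 sin^1.5(90°) = 1.5.
F_nw = 0.6 × 100 × 1.5 = 90 ksi.
R_n/Ω = (90 × 3.314) / 2.0 = 149.1 kip.

R_n/Ω ≈ 149 kip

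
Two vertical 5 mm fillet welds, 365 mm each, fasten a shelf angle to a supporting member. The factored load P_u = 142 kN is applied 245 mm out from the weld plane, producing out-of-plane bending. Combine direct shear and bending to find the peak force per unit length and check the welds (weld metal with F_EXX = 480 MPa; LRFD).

f_max ≈ 807 N/mm; NOT adequate

L_w = 2 × 365 = 730 mm; section modulus (unit throat) S = 2 × L²/6 = 44410 mm².
Direct shear f_v = P/L_w = 142×10³/730 = 194.5 N/mm.
Moment M = P × e = 142×10³ × 245 = 34790000 N·mm; bending f_b = M/S = 783.4 N/mm.
f_max = √(f_v² + f_b²) = √(194.5² + 783.4²) = 807.2 N/mm.
φr_n = 0.75 × 0.6 × 480 × (0.707 × 5) = 763.6 N/mm → NOT adequate.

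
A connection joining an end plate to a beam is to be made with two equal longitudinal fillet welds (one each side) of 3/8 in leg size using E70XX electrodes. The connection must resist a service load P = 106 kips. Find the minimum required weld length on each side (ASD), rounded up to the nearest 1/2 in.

L = 10 in on each side

E70XX → F_EXX = 70 ksi.
Throat t_e = 0.707 × 0.375 = 0.2651 in.
r_n/Ω = (0.6 × 70 × 0.2651) / 2.0 = 5.568 kip/in.
L_req = P / (r_n/Ω) = 106 / 5.568 = 19.04 in total.
Per side: 19.04 / 2 = 9.519 in.
Round up → use L = 10 in on each side.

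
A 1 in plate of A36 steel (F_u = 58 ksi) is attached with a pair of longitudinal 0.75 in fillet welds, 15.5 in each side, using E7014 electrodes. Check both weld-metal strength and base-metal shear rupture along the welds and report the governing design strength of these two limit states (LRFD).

E70XX → F_EXX = 70 ksi.
t_e = 0.707 × 0.75 = 0.5302 in; L = 31 in.
Weld metal: φR_n = 0.75 × 0.6 × 70 × 0.5302 × 31 = 517.8 kip.
Base metal (shear rupture): φR_n = 0.75 × 0.6 × 58 × 1 × 31 = 809.1 kip.
Governing: weld metal.

φR_n ≈ 518 kip (weld metal governs)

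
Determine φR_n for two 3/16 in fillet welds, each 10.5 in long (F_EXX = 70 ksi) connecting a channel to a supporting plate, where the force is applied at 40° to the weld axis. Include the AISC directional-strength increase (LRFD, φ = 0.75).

t_e = 0.707 × 0.1875 = 0.1326 in; A_we = 0.1326 × 21 = 2.784 in².
Directional factor: 1.0 + 0.5 sin^1.5(40°) = 1.258.
F_nw = 0.6 × 70 × 1.258 = 52.82 ksi.
φR_n = 0.75 × 52.82 × 2.784 = 110.3 kips.

φR_n ≈ 110 kips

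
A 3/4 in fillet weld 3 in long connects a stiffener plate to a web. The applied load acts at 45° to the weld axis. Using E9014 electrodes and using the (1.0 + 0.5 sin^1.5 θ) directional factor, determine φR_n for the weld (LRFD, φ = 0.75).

E90XX → F_EXX = 90 ksi.
t_e = 0.707 × 0.75 = 0.5302 in; A_we = 0.5302 × 3 = 1.591 in².
Directional factor: 1.0 + 0.5 sin^1.5(45°) = 1.297.
F_nw = 0.6 × 90 × 1.297 = 70.05 ksi.
φR_n = 0.75 × 70.05 × 1.591 = 83.58 kip.

φR_n ≈ 83.6 kip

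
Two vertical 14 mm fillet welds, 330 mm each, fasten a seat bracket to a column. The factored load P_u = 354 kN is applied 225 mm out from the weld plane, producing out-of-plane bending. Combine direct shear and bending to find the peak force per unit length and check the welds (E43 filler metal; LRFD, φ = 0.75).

f_max ≈ 2260 N/mm; NOT adequate

E43XX → F_EXX = 430 MPa.
L_w = 2 × 330 = 660 mm; section modulus (unit throat) S = 2 × L²/6 = 36300 mm².
Direct shear f_v = P/L_w = 354×10³/660 = 536.4 N/mm.
Moment M = P × e = 354×10³ × 225 = 79650000 N·mm; bending f_b = M/S = 2194 N/mm.
f_max = √(f_v² + f_b²) = √(536.4² + 2194²) = 2259 N/mm.
φr_n = 0.75 × 0.6 × 430 × (0.707 × 14) = 1915 N/mm → NOT adequate.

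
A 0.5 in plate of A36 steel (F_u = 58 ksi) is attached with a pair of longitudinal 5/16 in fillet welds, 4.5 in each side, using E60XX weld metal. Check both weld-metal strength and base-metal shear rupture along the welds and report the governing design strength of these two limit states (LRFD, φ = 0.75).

φR_n ≈ 53.7 kips (weld metal governs)

E60XX → F_EXX = 60 ksi.
t_e = 0.707 × 0.3125 = 0.2209 in; L = 9 in.
Weld metal: φR_n = 0.75 × 0.6 × 60 × 0.2209 × 9 = 53.69 kips.
Base metal (shear rupture): φR_n = 0.75 × 0.6 × 58 × 0.5 × 9 = 117.4 kips.
Governing: weld metal.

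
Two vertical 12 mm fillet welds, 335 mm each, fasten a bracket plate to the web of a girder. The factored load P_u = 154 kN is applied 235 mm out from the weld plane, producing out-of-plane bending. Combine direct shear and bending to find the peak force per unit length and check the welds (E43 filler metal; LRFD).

f_max ≈ 994 N/mm; adequate

E43XX → F_EXX = 430 MPa.
L_w = 2 × 335 = 670 mm; section modulus (unit throat) S = 2 × L²/6 = 37410 mm².
Direct shear f_v = P/L_w = 154×10³/670 = 229.9 N/mm.
Moment M = P × e = 154×10³ × 235 = 36190000 N·mm; bending f_b = M/S = 967.4 N/mm.
f_max = √(f_v² + f_b²) = √(229.9² + 967.4²) = 994.4 N/mm.
φr_n = 0.75 × 0.6 × 430 × (0.707 × 12) = 1642 N/mm → adequate.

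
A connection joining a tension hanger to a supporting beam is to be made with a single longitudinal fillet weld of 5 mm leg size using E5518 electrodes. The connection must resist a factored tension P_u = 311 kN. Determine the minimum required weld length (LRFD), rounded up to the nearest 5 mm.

E55XX → F_EXX = 550 MPa.
Throat t_e = 0.707 × 5 = 3.535 mm.
φr_n = 0.75 × 0.6 × 550 × 3.535 × 10⁻³ = 0.8749 kN/mm.
L_req = P_u / φr_n = 311 / 0.8749 = 355.5 mm total.
Round up → use L = 360 mm.

L = 360 mm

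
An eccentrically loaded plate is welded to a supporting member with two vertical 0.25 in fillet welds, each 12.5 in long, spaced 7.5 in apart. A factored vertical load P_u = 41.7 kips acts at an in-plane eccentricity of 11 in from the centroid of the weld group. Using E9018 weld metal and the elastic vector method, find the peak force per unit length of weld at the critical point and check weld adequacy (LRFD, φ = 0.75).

f_max ≈ 5.97 kip/in; adequate

E90XX → F_EXX = 90 ksi.
Total weld length L_w = 25 in. Treat welds as unit-width lines.
Polar moment about centroid: J = 2[d³/12 + d(b/2)²] = 2[12.5³/12 + 12.5×3.75²] = 677.1 in³.
Direct shear f_v = P/L_w = 41.7 / 25 = 1.668 kip/in (vertical).
Torsion M = P·e = 41.7 × 11 = 458.7 kip·in.
Critical point at (x, y) = (3.75, 6.25) from centroid. f_tx = M·y/J = 4.234 kip/in; f_ty = M·x/J = 2.54 kip/in.
Resultant f_max = √[f_tx² + (f_v + f_ty)²] = √[4.234² + (1.668 + 2.54)²] = 5.97 kip/in.
Capacity per unit length: φr_n = 0.75 × 0.6 × 90 × (0.707 × 0.25) = 7.158 kip/in.
5.97 ≤ 7.158 → adequate.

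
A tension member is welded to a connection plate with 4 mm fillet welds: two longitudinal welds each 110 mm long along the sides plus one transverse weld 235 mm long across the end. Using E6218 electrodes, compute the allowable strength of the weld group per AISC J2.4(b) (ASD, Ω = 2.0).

E62XX → F_EXX = 620 MPa.
t_e = 0.707 × 4 = 2.828 mm.
R_nwl = 0.6 × 620 × 2.828 × 220 × 10⁻³ = 231.4 kN (longitudinal, 2 welds).
R_nwt = 0.6 × 620 × 2.828 × 235 × 10⁻³ = 247.2 kN (transverse, base value).
(i) R_nwl + R_nwt = 478.7 kN; (ii) 0.85 R_nwl + 1.5 R_nwt = 567.6 kN.
R_n = max = 567.6 kN [governs: (ii)]; R_n/Ω = 283.8 kN.

R_n/Ω ≈ 284 kN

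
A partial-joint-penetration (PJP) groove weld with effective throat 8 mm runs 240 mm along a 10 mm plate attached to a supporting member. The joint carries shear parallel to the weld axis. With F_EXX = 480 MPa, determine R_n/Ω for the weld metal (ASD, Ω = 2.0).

Effective throat (given) t_e = 8 mm.
A_we = 8 × 240 = 1920 mm².
F_nw = 0.6 F_EXX = 288 MPa.
R_n/Ω = (288 × 1920) / 2.0 × 10⁻³ = 276.5 kN.

R_n/Ω ≈ 276 kN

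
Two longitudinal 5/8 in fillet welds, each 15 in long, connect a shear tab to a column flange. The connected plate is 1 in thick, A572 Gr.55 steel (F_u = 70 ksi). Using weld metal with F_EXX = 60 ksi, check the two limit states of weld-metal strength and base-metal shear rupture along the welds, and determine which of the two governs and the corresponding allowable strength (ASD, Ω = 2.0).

R_n/Ω ≈ 239 kip (weld metal governs)

t_e = 0.707 × 0.625 = 0.4419 in; L = 30 in.
Weld metal: R_n/Ω = (1/2.0) × 0.6 × 60 × 0.4419 × 30 = 238.6 kip.
Base metal (shear rupture): R_n/Ω = (1/2.0) × 0.6 × 70 × 1 × 30 = 630 kip.
Governing: weld metal.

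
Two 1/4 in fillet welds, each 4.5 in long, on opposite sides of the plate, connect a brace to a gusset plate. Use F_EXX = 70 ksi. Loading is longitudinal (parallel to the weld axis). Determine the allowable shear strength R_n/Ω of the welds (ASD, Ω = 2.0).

R_n/Ω ≈ 33.4 kip

Effective throat t_e = 0.707 × 0.25 = 0.1767 in.
Total length L = 9 in; A_we = 0.1767 × 9 = 1.591 in².
F_nw = 0.6 F_EXX = 0.6 × 70 = 42 ksi.
R_n = 42 × 1.591 = 66.81 kip; R_n/Ω = 66.81/2.0 = 33.41 kip.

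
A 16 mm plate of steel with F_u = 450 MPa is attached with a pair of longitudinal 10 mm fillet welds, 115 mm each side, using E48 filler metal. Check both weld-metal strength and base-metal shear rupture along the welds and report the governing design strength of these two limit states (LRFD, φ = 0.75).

φR_n ≈ 351 kN (weld metal governs)

E48XX → F_EXX = 480 MPa.
t_e = 0.707 × 10 = 7.07 mm; L = 230 mm.
Weld metal: φR_n = 0.75 × 0.6 × 480 × 7.07 × 230 × 10⁻³ = 351.2 kN.
Base metal (shear rupture): φR_n = 0.75 × 0.6 × 450 × 16 × 230 × 10⁻³ = 745.2 kN.
Governing: weld metal.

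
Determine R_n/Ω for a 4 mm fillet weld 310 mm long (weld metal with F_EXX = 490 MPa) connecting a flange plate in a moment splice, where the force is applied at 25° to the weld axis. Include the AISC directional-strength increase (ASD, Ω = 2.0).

R_n/Ω ≈ 147 kN

t_e = 0.707 × 4 = 2.828 mm; A_we = 2.828 × 310 = 876.7 mm².
Directional factor: 1.0 + 0.5 sin^1.5(25°) = 1.137.
F_nw = 0.6 × 490 × 1.137 = 334.4 MPa.
R_n/Ω = (334.4 × 876.7) / 2.0 × 10⁻³ = 146.6 kN.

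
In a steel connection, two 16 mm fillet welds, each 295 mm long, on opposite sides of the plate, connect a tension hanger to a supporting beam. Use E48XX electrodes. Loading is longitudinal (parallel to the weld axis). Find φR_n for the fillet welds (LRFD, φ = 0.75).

φR_n ≈ 1440 kN

E48XX → F_EXX = 480 MPa.
Effective throat t_e = 0.707 × 16 = 11.31 mm.
Total length L = 590 mm; A_we = 11.31 × 590 = 6674 mm².
F_nw = 0.6 F_EXX = 0.6 × 480 = 288 MPa.
φR_n = 0.75 × 288 × 6674 × 10⁻³ = 1442 kN.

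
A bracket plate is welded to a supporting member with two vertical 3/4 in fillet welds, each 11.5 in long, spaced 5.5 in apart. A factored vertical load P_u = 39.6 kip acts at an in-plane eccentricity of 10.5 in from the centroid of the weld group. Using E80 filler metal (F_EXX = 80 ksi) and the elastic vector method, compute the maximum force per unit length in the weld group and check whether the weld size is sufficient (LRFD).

f_max ≈ 7.12 kip/in; adequate

Total weld length L_w = 23 in. Treat welds as unit-width lines.
Polar moment about centroid: J = 2[d³/12 + d(b/2)²] = 2[11.5³/12 + 11.5×2.75²] = 427.4 in³.
Direct shear f_v = P/L_w = 39.6 / 23 = 1.722 kip/in (vertical).
Torsion M = P·e = 39.6 × 10.5 = 415.8 kip·in.
Critical point at (x, y) = (2.75, 5.75) from centroid. f_tx = M·y/J = 5.594 kip/in; f_ty = M·x/J = 2.675 kip/in.
Resultant f_max = √[f_tx² + (f_v + f_ty)²] = √[5.594² + (1.722 + 2.675)²] = 7.115 kip/in.
Capacity per unit length: φr_n = 0.75 × 0.6 × 80 × (0.707 × 0.75) = 19.09 kip/in.
7.115 ≤ 19.09 → adequate.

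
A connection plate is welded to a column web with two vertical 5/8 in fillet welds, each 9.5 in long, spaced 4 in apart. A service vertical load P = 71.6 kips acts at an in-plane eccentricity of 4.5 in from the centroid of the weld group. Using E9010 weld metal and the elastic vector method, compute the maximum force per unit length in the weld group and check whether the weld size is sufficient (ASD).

E90XX → F_EXX = 90 ksi.
Total weld length L_w = 19 in. Treat welds as unit-width lines.
Polar moment about centroid: J = 2[d³/12 + d(b/2)²] = 2[9.5³/12 + 9.5×2²] = 218.9 in³.
Direct shear f_v = P/L_w = 71.6 / 19 = 3.768 kip/in (vertical).
Torsion M = P·e = 71.6 × 4.5 = 322.2 kip·in.
Critical point at (x, y) = (2, 4.75) from centroid. f_tx = M·y/J = 6.992 kip/in; f_ty = M·x/J = 2.944 kip/in.
Resultant f_max = √[f_tx² + (f_v + f_ty)²] = √[6.992² + (3.768 + 2.944)²] = 9.692 kip/in.
Capacity per unit length: r_n/Ω = (1/2.0) × 0.6 × 90 × (0.707 × 0.625) = 11.93 kip/in.
9.692 ≤ 11.93 → adequate.

f_max ≈ 9.69 kip/in; adequate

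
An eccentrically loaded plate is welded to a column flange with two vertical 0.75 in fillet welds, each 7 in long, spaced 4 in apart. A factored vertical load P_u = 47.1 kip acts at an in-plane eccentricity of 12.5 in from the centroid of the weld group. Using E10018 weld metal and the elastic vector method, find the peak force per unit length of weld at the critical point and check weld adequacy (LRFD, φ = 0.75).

f_max ≈ 22.8 kip/in; adequate

E100XX → F_EXX = 100 ksi.
Total weld length L_w = 14 in. Treat welds as unit-width lines.
Polar moment about centroid: J = 2[d³/12 + d(b/2)²] = 2[7³/12 + 7×2²] = 113.2 in³.
Direct shear f_v = P/L_w = 47.1 / 14 = 3.364 kip/in (vertical).
Torsion M = P·e = 47.1 × 12.5 = 588.75 kip·in.
Critical point at (x, y) = (2, 3.5) from centroid. f_tx = M·y/J = 18.21 kip/in; f_ty = M·x/J = 10.41 kip/in.
Resultant f_max = √[f_tx² + (f_v + f_ty)²] = √[18.21² + (3.364 + 10.41)²] = 22.83 kip/in.
Capacity per unit length: φr_n = 0.75 × 0.6 × 100 × (0.707 × 0.75) = 23.86 kip/in.
22.83 ≤ 23.86 → adequate.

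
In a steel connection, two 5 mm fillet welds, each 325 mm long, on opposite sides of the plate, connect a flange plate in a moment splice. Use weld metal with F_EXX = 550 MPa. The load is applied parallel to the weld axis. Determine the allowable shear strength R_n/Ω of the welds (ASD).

R_n/Ω ≈ 379 kN

Effective throat t_e = 0.707 × 5 = 3.535 mm.
Total length L = 650 mm; A_we = 3.535 × 650 = 2298 mm².
F_nw = 0.6 F_EXX = 0.6 × 550 = 330 MPa.
R_n = 330 × 2298 × 10⁻³ = 758.3 kN; R_n/Ω = 758.3/2.0 = 379.1 kN.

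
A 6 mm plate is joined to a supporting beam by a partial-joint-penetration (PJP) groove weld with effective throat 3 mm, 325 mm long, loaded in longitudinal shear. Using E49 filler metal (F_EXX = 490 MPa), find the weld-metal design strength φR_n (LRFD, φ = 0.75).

φR_n ≈ 215 kN

Effective throat (given) t_e = 3 mm.
A_we = 3 × 325 = 975 mm².
F_nw = 0.6 F_EXX = 294 MPa.
φR_n = 0.75 × 294 × 975 × 10⁻³ = 215 kN.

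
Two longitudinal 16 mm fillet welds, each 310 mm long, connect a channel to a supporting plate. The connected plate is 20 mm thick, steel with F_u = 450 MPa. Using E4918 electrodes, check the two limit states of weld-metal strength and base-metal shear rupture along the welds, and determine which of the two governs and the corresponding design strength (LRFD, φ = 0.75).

E49XX → F_EXX = 490 MPa.
t_e = 0.707 × 16 = 11.31 mm; L = 620 mm.
Weld metal: φR_n = 0.75 × 0.6 × 490 × 11.31 × 620 × 10⁻³ = 1546 kN.
Base metal (shear rupture): φR_n = 0.75 × 0.6 × 450 × 20 × 620 × 10⁻³ = 2511 kN.
Governing: weld metal.

φR_n ≈ 1550 kN (weld metal governs)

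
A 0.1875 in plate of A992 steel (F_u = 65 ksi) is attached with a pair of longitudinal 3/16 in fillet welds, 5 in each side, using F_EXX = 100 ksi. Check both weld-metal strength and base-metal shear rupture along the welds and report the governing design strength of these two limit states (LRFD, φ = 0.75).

φR_n ≈ 54.8 kip (base-metal shear rupture governs)

t_e = 0.707 × 0.1875 = 0.1326 in; L = 10 in.
Weld metal: φR_n = 0.75 × 0.6 × 100 × 0.1326 × 10 = 59.65 kip.
Base metal (shear rupture): φR_n = 0.75 × 0.6 × 65 × 0.1875 × 10 = 54.84 kip.
Governing: base-metal shear rupture.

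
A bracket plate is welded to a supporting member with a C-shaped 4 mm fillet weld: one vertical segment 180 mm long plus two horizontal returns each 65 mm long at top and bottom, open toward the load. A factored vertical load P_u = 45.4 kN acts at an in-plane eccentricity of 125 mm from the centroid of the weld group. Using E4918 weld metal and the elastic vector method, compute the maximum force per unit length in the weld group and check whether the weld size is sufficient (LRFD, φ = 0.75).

E49XX → F_EXX = 490 MPa.
Total weld length L_w = 310 mm. Treat welds as unit-width lines.
Centroid: x̄ = 2×65×32.5 / 310 = 13.63 mm from the vertical weld.
Polar moment about centroid: J = I_x + I_y = [180³/12 + 2×65×90²] + [180×13.63² + 2(65³/12 + 65×18.87²)] = 1665000 mm³.
Direct shear f_v = P/L_w = 45.4×10³ / 310 = 146.5 N/mm (vertical).
Torsion M = P·e = 45.4×10³ × 125 = 5675000 N·mm.
Critical point at (x, y) = (51.37, 90) from centroid. f_tx = M·y/J = 306.8 N/mm; f_ty = M·x/J = 175.1 N/mm.
Resultant f_max = √[f_tx² + (f_v + f_ty)²] = √[306.8² + (146.5 + 175.1)²] = 444.5 N/mm.
Capacity per unit length: φr_n = 0.75 × 0.6 × 490 × (0.707 × 4) = 623.6 N/mm.
444.5 ≤ 623.6 → adequate.

f_max ≈ 445 N/mm; adequate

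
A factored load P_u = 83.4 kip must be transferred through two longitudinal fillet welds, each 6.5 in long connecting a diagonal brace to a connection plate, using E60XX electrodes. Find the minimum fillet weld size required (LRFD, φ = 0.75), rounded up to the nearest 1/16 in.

E60XX → F_EXX = 60 ksi.
Total weld length L = 13 in.
Required throat t_e = P_u / (φ × 0.6 F_EXX × L) = 83.4 / (0.75 × 0.6 × 60 × 13) = 0.2376 in.
Required leg w = t_e / 0.707 = 0.3361 in → use 3/8 in.

w = 3/8 in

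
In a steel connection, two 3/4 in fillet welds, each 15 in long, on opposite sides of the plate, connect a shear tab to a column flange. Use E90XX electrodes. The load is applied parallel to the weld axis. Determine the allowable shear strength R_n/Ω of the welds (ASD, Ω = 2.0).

E90XX → F_EXX = 90 ksi.
Effective throat t_e = 0.707 × 0.75 = 0.5302 in.
Total length L = 30 in; A_we = 0.5302 × 30 = 15.91 in².
F_nw = 0.6 F_EXX = 0.6 × 90 = 54 ksi.
R_n = 54 × 15.91 = 859 kips; R_n/Ω = 859/2.0 = 429.5 kips.

R_n/Ω ≈ 430 kips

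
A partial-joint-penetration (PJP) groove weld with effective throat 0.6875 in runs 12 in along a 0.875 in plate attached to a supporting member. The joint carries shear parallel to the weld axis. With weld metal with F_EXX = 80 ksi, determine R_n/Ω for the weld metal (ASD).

R_n/Ω ≈ 198 kip

Effective throat (given) t_e = 0.6875 in.
A_we = 0.6875 × 12 = 8.25 in².
F_nw = 0.6 F_EXX = 48 ksi.
R_n/Ω = (48 × 8.25) / 2.0 = 198 kip.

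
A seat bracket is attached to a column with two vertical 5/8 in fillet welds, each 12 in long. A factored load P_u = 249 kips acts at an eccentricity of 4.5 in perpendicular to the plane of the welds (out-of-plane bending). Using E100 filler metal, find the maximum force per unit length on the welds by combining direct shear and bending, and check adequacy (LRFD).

f_max ≈ 25.5 kip/in; NOT adequate

E100XX → F_EXX = 100 ksi.
L_w = 2 × 12 = 24 in; section modulus (unit throat) S = 2 × L²/6 = 48 in².
Direct shear f_v = P/L_w = 249/24 = 10.38 kip/in.
Moment M = P × e = 249 × 4.5 = 1120.5 kip·in; bending f_b = M/S = 23.34 kip/in.
f_max = √(f_v² + f_b²) = √(10.38² + 23.34²) = 25.55 kip/in.
φr_n = 0.75 × 0.6 × 100 × (0.707 × 0.625) = 19.88 kip/in → NOT adequate.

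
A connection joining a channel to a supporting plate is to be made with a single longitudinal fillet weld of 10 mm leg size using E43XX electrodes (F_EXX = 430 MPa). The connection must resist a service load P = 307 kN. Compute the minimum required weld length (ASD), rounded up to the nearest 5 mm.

Throat t_e = 0.707 × 10 = 7.07 mm.
r_n/Ω = (0.6 × 430 × 7.07) / 2.0 = 912 N/mm = 0.912 kN/mm.
L_req = P / (r_n/Ω) = 307 / 0.912 = 336.6 mm total.
Round up → use L = 340 mm.

L = 340 mm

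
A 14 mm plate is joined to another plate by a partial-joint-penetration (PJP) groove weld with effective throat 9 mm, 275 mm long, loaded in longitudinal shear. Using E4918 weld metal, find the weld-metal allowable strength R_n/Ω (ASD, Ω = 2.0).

R_n/Ω ≈ 364 kN

E49XX → F_EXX = 490 MPa.
Effective throat (given) t_e = 9 mm.
A_we = 9 × 275 = 2475 mm².
F_nw = 0.6 F_EXX = 294 MPa.
R_n/Ω = (294 × 2475) / 2.0 × 10⁻³ = 363.8 kN.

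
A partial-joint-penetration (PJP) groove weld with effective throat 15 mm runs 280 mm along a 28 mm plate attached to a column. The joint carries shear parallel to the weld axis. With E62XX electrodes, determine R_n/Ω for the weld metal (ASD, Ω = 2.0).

E62XX → F_EXX = 620 MPa.
Effective throat (given) t_e = 15 mm.
A_we = 15 × 280 = 4200 mm².
F_nw = 0.6 F_EXX = 372 MPa.
R_n/Ω = (372 × 4200) / 2.0 × 10⁻³ = 781.2 kN.

R_n/Ω ≈ 781 kN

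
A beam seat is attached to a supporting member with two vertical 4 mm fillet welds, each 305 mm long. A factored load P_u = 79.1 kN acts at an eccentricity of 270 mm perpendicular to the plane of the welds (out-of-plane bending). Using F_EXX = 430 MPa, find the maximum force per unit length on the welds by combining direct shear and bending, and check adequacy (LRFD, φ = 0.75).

L_w = 2 × 305 = 610 mm; section modulus (unit throat) S = 2 × L²/6 = 31010 mm².
Direct shear f_v = P/L_w = 79.1×10³/610 = 129.7 N/mm.
Moment M = P × e = 79.1×10³ × 270 = 21357000 N·mm; bending f_b = M/S = 688.8 N/mm.
f_max = √(f_v² + f_b²) = √(129.7² + 688.8²) = 700.9 N/mm.
φr_n = 0.75 × 0.6 × 430 × (0.707 × 4) = 547.2 N/mm → NOT adequate.

f_max ≈ 701 N/mm; NOT adequate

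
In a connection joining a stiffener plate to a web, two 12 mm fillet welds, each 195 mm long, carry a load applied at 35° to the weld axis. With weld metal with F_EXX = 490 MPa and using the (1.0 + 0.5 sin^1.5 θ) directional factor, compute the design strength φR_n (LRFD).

t_e = 0.707 × 12 = 8.484 mm; A_we = 8.484 × 390 = 3309 mm².
Directional factor: 1.0 + 0.5 sin^1.5(35°) = 1.217.
F_nw = 0.6 × 490 × 1.217 = 357.9 MPa.
φR_n = 0.75 × 357.9 × 3309 × 10⁻³ = 888 kN.

φR_n ≈ 888 kN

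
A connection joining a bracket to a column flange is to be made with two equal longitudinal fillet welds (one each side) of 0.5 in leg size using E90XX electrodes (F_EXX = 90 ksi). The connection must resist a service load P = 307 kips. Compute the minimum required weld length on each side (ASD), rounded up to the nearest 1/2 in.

Throat t_e = 0.707 × 0.5 = 0.3535 in.
r_n/Ω = (0.6 × 90 × 0.3535) / 2.0 = 9.544 kip/in.
L_req = P / (r_n/Ω) = 307 / 9.544 = 32.17 in total.
Per side: 32.17 / 2 = 16.08 in.
Round up → use L = 16.5 in on each side.

L = 16.5 in on each side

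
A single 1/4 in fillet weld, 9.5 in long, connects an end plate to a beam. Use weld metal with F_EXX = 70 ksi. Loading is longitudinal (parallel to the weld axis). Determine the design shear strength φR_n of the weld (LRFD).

Effective throat t_e = 0.707 × 0.25 = 0.1767 in.
Total length L = 9.5 in; A_we = 0.1767 × 9.5 = 1.679 in².
F_nw = 0.6 F_EXX = 0.6 × 70 = 42 ksi.
φR_n = 0.75 × 42 × 1.679 = 52.89 kips.

φR_n ≈ 52.9 kips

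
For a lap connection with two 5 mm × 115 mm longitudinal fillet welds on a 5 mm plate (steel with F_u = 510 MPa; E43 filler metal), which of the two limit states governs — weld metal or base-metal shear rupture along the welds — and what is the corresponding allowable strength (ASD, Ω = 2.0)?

E43XX → F_EXX = 430 MPa.
t_e = 0.707 × 5 = 3.535 mm; L = 230 mm.
Weld metal: R_n/Ω = (1/2.0) × 0.6 × 430 × 3.535 × 230 × 10⁻³ = 104.9 kN.
Base metal (shear rupture): R_n/Ω = (1/2.0) × 0.6 × 510 × 5 × 230 × 10⁻³ = 176 kN.
Governing: weld metal.

R_n/Ω ≈ 105 kN (weld metal governs)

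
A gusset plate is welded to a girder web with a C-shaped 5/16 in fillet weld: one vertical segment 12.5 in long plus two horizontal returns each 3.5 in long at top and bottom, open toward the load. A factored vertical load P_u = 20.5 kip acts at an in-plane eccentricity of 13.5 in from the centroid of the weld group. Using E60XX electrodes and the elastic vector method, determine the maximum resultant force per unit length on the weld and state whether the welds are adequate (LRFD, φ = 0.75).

f_max ≈ 4.7 kip/in; adequate

E60XX → F_EXX = 60 ksi.
Total weld length L_w = 19.5 in. Treat welds as unit-width lines.
Centroid: x̄ = 2×3.5×1.75 / 19.5 = 0.6282 in from the vertical weld.
Polar moment about centroid: J = I_x + I_y = [12.5³/12 + 2×3.5×6.25²] + [12.5×0.6282² + 2(3.5³/12 + 3.5×1.122²)] = 457.1 in³.
Direct shear f_v = P/L_w = 20.5 / 19.5 = 1.051 kip/in (vertical).
Torsion M = P·e = 20.5 × 13.5 = 276.75 kip·in.
Critical point at (x, y) = (2.872, 6.25) from centroid. f_tx = M·y/J = 3.784 kip/in; f_ty = M·x/J = 1.739 kip/in.
Resultant f_max = √[f_tx² + (f_v + f_ty)²] = √[3.784² + (1.051 + 1.739)²] = 4.702 kip/in.
Capacity per unit length: φr_n = 0.75 × 0.6 × 60 × (0.707 × 0.3125) = 5.965 kip/in.
4.702 ≤ 5.965 → adequate.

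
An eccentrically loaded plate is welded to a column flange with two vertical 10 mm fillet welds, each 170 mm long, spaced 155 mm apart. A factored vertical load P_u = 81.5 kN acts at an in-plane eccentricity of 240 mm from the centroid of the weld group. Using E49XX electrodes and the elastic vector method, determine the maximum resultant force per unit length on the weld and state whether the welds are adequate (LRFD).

f_max ≈ 964 N/mm; adequate

E49XX → F_EXX = 490 MPa.
Total weld length L_w = 340 mm. Treat welds as unit-width lines.
Polar moment about centroid: J = 2[d³/12 + d(b/2)²] = 2[170³/12 + 170×77.5²] = 2861000 mm³.
Direct shear f_v = P/L_w = 81.5×10³ / 340 = 239.7 N/mm (vertical).
Torsion M = P·e = 81.5×10³ × 240 = 19560000 N·mm.
Critical point at (x, y) = (77.5, 85) from centroid. f_tx = M·y/J = 581.1 N/mm; f_ty = M·x/J = 529.9 N/mm.
Resultant f_max = √[f_tx² + (f_v + f_ty)²] = √[581.1² + (239.7 + 529.9)²] = 964.3 N/mm.
Capacity per unit length: φr_n = 0.75 × 0.6 × 490 × (0.707 × 10) = 1559 N/mm.
964.3 ≤ 1559 → adequate.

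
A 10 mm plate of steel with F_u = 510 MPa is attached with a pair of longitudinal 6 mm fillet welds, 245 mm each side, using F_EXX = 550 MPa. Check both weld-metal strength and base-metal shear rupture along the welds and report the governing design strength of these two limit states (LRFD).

t_e = 0.707 × 6 = 4.242 mm; L = 490 mm.
Weld metal: φR_n = 0.75 × 0.6 × 550 × 4.242 × 490 × 10⁻³ = 514.4 kN.
Base metal (shear rupture): φR_n = 0.75 × 0.6 × 510 × 10 × 490 × 10⁻³ = 1125 kN.
Governing: weld metal.

φR_n ≈ 514 kN (weld metal governs)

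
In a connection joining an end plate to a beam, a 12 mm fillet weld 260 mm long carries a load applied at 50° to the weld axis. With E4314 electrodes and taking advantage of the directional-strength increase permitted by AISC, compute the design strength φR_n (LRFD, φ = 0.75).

E43XX → F_EXX = 430 MPa.
t_e = 0.707 × 12 = 8.484 mm; A_we = 8.484 × 260 = 2206 mm².
Directional factor: 1.0 + 0.5 sin^1.5(50°) = 1.335.
F_nw = 0.6 × 430 × 1.335 = 344.5 MPa.
φR_n = 0.75 × 344.5 × 2206 × 10⁻³ = 569.9 kN.

φR_n ≈ 570 kN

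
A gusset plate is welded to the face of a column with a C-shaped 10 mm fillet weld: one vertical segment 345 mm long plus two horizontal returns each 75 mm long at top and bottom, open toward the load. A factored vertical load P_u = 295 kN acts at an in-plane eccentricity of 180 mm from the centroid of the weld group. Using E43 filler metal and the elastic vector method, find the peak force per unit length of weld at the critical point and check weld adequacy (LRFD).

f_max ≈ 1520 N/mm; NOT adequate

E43XX → F_EXX = 430 MPa.
Total weld length L_w = 495 mm. Treat welds as unit-width lines.
Centroid: x̄ = 2×75×37.5 / 495 = 11.36 mm from the vertical weld.
Polar moment about centroid: J = I_x + I_y = [345³/12 + 2×75×172.5²] + [345×11.36² + 2(75³/12 + 75×26.14²)] = 8103000 mm³.
Direct shear f_v = P/L_w = 295×10³ / 495 = 596 N/mm (vertical).
Torsion M = P·e = 295×10³ × 180 = 53100000 N·mm.
Critical point at (x, y) = (63.64, 172.5) from centroid. f_tx = M·y/J = 1130 N/mm; f_ty = M·x/J = 417 N/mm.
Resultant f_max = √[f_tx² + (f_v + f_ty)²] = √[1130² + (596 + 417)²] = 1518 N/mm.
Capacity per unit length: φr_n = 0.75 × 0.6 × 430 × (0.707 × 10) = 1368 N/mm.
1518 > 1368 → NOT adequate.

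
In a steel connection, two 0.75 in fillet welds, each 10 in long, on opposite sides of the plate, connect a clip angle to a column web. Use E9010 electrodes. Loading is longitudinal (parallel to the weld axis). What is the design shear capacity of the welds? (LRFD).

E90XX → F_EXX = 90 ksi.
Effective throat t_e = 0.707 × 0.75 = 0.5302 in.
Total length L = 20 in; A_we = 0.5302 × 20 = 10.61 in².
F_nw = 0.6 F_EXX = 0.6 × 90 = 54 ksi.
φR_n = 0.75 × 54 × 10.61 = 429.5 kips.

φR_n ≈ 430 kips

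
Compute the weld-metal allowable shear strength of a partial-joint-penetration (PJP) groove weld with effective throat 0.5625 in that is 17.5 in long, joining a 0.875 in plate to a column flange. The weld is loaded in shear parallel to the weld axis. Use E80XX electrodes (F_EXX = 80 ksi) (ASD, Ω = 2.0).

R_n/Ω ≈ 236 kip

Effective throat (given) t_e = 0.5625 in.
A_we = 0.5625 × 17.5 = 9.844 in².
F_nw = 0.6 F_EXX = 48 ksi.
R_n/Ω = (48 × 9.844) / 2.0 = 236.2 kip.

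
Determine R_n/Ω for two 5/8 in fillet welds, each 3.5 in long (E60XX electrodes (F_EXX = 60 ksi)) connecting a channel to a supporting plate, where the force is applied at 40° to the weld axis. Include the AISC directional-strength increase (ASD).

R_n/Ω ≈ 70 kips

t_e = 0.707 × 0.625 = 0.4419 in; A_we = 0.4419 × 7 = 3.093 in².
Directional factor: 1.0 + 0.5 sin^1.5(40°) = 1.258.
F_nw = 0.6 × 60 × 1.258 = 45.28 ksi.
R_n/Ω = (45.28 × 3.093) / 2.0 = 70.02 kips.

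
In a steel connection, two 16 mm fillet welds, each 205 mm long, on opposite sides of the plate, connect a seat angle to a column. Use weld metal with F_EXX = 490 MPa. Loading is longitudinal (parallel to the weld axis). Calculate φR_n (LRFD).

Effective throat t_e = 0.707 × 16 = 11.31 mm.
Total length L = 410 mm; A_we = 11.31 × 410 = 4638 mm².
F_nw = 0.6 F_EXX = 0.6 × 490 = 294 MPa.
φR_n = 0.75 × 294 × 4638 × 10⁻³ = 1023 kN.

φR_n ≈ 1020 kN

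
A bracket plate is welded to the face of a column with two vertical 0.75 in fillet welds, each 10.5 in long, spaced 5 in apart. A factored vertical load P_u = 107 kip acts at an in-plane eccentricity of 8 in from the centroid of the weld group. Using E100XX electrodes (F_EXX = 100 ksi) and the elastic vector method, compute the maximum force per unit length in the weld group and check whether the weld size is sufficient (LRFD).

f_max ≈ 18.1 kip/in; adequate

Total weld length L_w = 21 in. Treat welds as unit-width lines.
Polar moment about centroid: J = 2[d³/12 + d(b/2)²] = 2[10.5³/12 + 10.5×2.5²] = 324.2 in³.
Direct shear f_v = P/L_w = 107 / 21 = 5.095 kip/in (vertical).
Torsion M = P·e = 107 × 8 = 856 kip·in.
Critical point at (x, y) = (2.5, 5.25) from centroid. f_tx = M·y/J = 13.86 kip/in; f_ty = M·x/J = 6.601 kip/in.
Resultant f_max = √[f_tx² + (f_v + f_ty)²] = √[13.86² + (5.095 + 6.601)²] = 18.14 kip/in.
Capacity per unit length: φr_n = 0.75 × 0.6 × 100 × (0.707 × 0.75) = 23.86 kip/in.
18.14 ≤ 23.86 → adequate.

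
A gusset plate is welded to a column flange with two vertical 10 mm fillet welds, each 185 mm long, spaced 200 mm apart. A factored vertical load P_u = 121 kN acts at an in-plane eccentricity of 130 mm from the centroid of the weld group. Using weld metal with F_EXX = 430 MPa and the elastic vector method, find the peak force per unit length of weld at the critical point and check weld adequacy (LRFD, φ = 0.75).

f_max ≈ 725 N/mm; adequate

Total weld length L_w = 370 mm. Treat welds as unit-width lines.
Polar moment about centroid: J = 2[d³/12 + d(b/2)²] = 2[185³/12 + 185×100²] = 4755000 mm³.
Direct shear f_v = P/L_w = 121×10³ / 370 = 327 N/mm (vertical).
Torsion M = P·e = 121×10³ × 130 = 15730000 N·mm.
Critical point at (x, y) = (100, 92.5) from centroid. f_tx = M·y/J = 306 N/mm; f_ty = M·x/J = 330.8 N/mm.
Resultant f_max = √[f_tx² + (f_v + f_ty)²] = √[306² + (327 + 330.8)²] = 725.5 N/mm.
Capacity per unit length: φr_n = 0.75 × 0.6 × 430 × (0.707 × 10) = 1368 N/mm.
725.5 ≤ 1368 → adequate.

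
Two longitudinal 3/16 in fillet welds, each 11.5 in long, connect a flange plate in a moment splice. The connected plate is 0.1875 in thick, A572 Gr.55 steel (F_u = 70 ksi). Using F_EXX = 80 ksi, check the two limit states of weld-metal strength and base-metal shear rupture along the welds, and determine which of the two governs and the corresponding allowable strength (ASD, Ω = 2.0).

R_n/Ω ≈ 73.2 kips (weld metal governs)

t_e = 0.707 × 0.1875 = 0.1326 in; L = 23 in.
Weld metal: R_n/Ω = (1/2.0) × 0.6 × 80 × 0.1326 × 23 = 73.17 kips.
Base metal (shear rupture): R_n/Ω = (1/2.0) × 0.6 × 70 × 0.1875 × 23 = 90.56 kips.
Governing: weld metal.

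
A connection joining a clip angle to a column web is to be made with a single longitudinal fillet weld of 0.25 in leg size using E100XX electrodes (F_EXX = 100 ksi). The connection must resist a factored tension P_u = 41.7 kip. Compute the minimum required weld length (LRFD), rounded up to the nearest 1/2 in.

Throat t_e = 0.707 × 0.25 = 0.1767 in.
φr_n = 0.75 × 0.6 × 100 × 0.1767 = 7.954 kip/in.
L_req = P_u / φr_n = 41.7 / 7.954 = 5.243 in total.
Round up → use L = 5.5 in.

L = 5.5 in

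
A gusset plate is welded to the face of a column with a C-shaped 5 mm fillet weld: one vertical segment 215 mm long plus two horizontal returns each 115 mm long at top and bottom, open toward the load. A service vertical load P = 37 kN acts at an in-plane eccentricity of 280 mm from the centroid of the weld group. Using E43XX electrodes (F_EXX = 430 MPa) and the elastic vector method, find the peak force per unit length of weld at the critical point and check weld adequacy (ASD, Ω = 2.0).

f_max ≈ 403 N/mm; adequate

Total weld length L_w = 445 mm. Treat welds as unit-width lines.
Centroid: x̄ = 2×115×57.5 / 445 = 29.72 mm from the vertical weld.
Polar moment about centroid: J = I_x + I_y = [215³/12 + 2×115×107.5²] + [215×29.72² + 2(115³/12 + 115×27.78²)] = 4107000 mm³.
Direct shear f_v = P/L_w = 37×10³ / 445 = 83.15 N/mm (vertical).
Torsion M = P·e = 37×10³ × 280 = 10360000 N·mm.
Critical point at (x, y) = (85.28, 107.5) from centroid. f_tx = M·y/J = 271.2 N/mm; f_ty = M·x/J = 215.1 N/mm.
Resultant f_max = √[f_tx² + (f_v + f_ty)²] = √[271.2² + (83.15 + 215.1)²] = 403.1 N/mm.
Capacity per unit length: r_n/Ω = (1/2.0) × 0.6 × 430 × (0.707 × 5) = 456 N/mm.
403.1 ≤ 456 → adequate.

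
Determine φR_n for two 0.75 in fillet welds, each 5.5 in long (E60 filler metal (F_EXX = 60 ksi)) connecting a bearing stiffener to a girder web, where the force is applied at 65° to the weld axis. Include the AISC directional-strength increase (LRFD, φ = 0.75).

φR_n ≈ 225 kips

t_e = 0.707 × 0.75 = 0.5302 in; A_we = 0.5302 × 11 = 5.833 in².
Directional factor: 1.0 + 0.5 sin^1.5(65°) = 1.431.
F_nw = 0.6 × 60 × 1.431 = 51.53 ksi.
φR_n = 0.75 × 51.53 × 5.833 = 225.4 kips.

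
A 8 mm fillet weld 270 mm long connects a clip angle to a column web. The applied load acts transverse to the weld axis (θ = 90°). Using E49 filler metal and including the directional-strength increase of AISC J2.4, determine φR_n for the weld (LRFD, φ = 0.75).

φR_n ≈ 505 kN

E49XX → F_EXX = 490 MPa.
t_e = 0.707 × 8 = 5.656 mm; A_we = 5.656 × 270 = 1527 mm².
Directional factor: 1.0 + 0.5 sin^1.5(90°) = 1.5.
F_nw = 0.6 × 490 × 1.5 = 441 MPa.
φR_n = 0.75 × 441 × 1527 × 10⁻³ = 505.1 kN.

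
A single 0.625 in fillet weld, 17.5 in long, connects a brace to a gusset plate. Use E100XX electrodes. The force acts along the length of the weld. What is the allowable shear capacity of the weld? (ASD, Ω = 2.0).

E100XX → F_EXX = 100 ksi.
Effective throat t_e = 0.707 × 0.625 = 0.4419 in.
Total length L = 17.5 in; A_we = 0.4419 × 17.5 = 7.733 in².
F_nw = 0.6 F_EXX = 0.6 × 100 = 60 ksi.
R_n = 60 × 7.733 = 464 kips; R_n/Ω = 464/2.0 = 232 kips.

R_n/Ω ≈ 232 kips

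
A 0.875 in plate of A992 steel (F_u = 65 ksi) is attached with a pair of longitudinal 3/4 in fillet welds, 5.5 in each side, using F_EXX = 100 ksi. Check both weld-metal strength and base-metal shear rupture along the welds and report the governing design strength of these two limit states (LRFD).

t_e = 0.707 × 0.75 = 0.5302 in; L = 11 in.
Weld metal: φR_n = 0.75 × 0.6 × 100 × 0.5302 × 11 = 262.5 kip.
Base metal (shear rupture): φR_n = 0.75 × 0.6 × 65 × 0.875 × 11 = 281.5 kip.
Governing: weld metal.

φR_n ≈ 262 kip (weld metal governs)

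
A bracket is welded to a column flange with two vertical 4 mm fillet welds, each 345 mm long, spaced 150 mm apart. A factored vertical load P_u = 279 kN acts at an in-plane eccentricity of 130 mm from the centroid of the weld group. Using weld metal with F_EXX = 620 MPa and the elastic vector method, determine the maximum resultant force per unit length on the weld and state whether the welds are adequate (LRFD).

f_max ≈ 879 N/mm; NOT adequate

Total weld length L_w = 690 mm. Treat welds as unit-width lines.
Polar moment about centroid: J = 2[d³/12 + d(b/2)²] = 2[345³/12 + 345×75²] = 10730000 mm³.
Direct shear f_v = P/L_w = 279×10³ / 690 = 404.3 N/mm (vertical).
Torsion M = P·e = 279×10³ × 130 = 36270000 N·mm.
Critical point at (x, y) = (75, 172.5) from centroid. f_tx = M·y/J = 583.4 N/mm; f_ty = M·x/J = 253.6 N/mm.
Resultant f_max = √[f_tx² + (f_v + f_ty)²] = √[583.4² + (404.3 + 253.6)²] = 879.3 N/mm.
Capacity per unit length: φr_n = 0.75 × 0.6 × 620 × (0.707 × 4) = 789 N/mm.
879.3 > 789 → NOT adequate.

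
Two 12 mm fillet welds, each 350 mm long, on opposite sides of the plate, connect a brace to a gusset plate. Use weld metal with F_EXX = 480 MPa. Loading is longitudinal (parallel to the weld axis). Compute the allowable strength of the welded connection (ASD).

R_n/Ω ≈ 855 kN

Effective throat t_e = 0.707 × 12 = 8.484 mm.
Total length L = 700 mm; A_we = 8.484 × 700 = 5939 mm².
F_nw = 0.6 F_EXX = 0.6 × 480 = 288 MPa.
R_n = 288 × 5939 × 10⁻³ = 1710 kN; R_n/Ω = 1710/2.0 = 855.2 kN.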